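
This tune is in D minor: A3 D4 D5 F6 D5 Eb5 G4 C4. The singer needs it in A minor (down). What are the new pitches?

E3 A3 A4 C6 A4 Bb4 D4 G3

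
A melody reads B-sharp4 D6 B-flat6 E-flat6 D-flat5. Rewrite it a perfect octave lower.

B#4 becomes B#3
D6 becomes D5
Bb6 becomes Bb5
Eb6 becomes Eb5
Db5 becomes Db4

B#3 D5 Bb5 Eb5 Db4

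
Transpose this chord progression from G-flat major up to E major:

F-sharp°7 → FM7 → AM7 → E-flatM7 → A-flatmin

G-flat major up to E major is an augmented sixth; each chord root moves by that interval while the quality stays the same.
F-sharp°7: root F-sharp up an augmented sixth → D##, giving D##°7.
FM7: root F up an augmented sixth → D#, giving D#M7.
AM7: root A up an augmented sixth → F##, giving F##M7.
E-flatM7: root E-flat up an augmented sixth → C#, giving C#M7.
A-flatmin: root A-flat up an augmented sixth → F#, giving F#min.

D##°7 D#M7 F##M7 C#M7 F#min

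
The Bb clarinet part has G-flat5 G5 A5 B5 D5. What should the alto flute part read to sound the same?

Bbb5 Bb5 C6 D6 F5

First find concert pitch: the Bb clarinet sounds a major second below written, so G-flat5 G5 A5 B5 D5 sounds Fb5 F5 G5 A5 C5.
Then write for alto flute: it sounds a perfect fourth below written, so the part must be a perfect fourth above concert.
Fb5 → Bbb5
F5 → Bb5
G5 → C6
A5 → D6
C5 → F5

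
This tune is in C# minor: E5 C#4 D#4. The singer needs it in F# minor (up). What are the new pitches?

C# minor to F# minor up is a perfect fourth, so every note moves up by that interval.
E5 gives A5
C#4 gives F#4
D#4 gives G#4

A5 F#4 G#4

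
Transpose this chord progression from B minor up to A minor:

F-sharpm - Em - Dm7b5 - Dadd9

Em Dm Cm7b5 Cadd9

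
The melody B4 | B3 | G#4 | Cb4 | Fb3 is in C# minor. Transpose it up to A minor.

From C# up to A is a minor sixth; apply that to each pitch.
B4 becomes G5
B3 becomes G4
G#4 becomes E5
Cb4 becomes Abb4
Fb3 becomes Dbb4

G5 G4 E5 Abb4 Dbb4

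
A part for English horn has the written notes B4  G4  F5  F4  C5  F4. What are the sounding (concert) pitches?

Written C4 on the English horn sounds as F3, a perfect fifth lower; apply that shift to every note.
B4 -> E4
G4 -> C4
F5 -> Bb4
F4 -> Bb3
C5 -> F4
F4 -> Bb3

E4 C4 Bb4 Bb3 F4 Bb3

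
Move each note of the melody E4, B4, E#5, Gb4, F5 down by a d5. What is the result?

A diminished fifth down from E4 gives A#3.
A diminished fifth down from B4 gives E#4.
A diminished fifth down from E#5 gives A##4.
Gb4: a fifth down reaches C, and 6 semitones makes it C4.
F5: a fifth down reaches B, and 6 semitones makes it B4.

A#3 E#4 A##4 C4 B4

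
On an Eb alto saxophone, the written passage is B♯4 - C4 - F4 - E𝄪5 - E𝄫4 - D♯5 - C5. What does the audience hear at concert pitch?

D#4 Eb3 Ab3 G##4 Gbb3 F#4 Eb4

The Eb alto saxophone sounds a major sixth below written, so transpose each written note down a major sixth.
B#4 becomes D#4
C4 becomes Eb3
F4 becomes Ab3
E##5 becomes G##4
Ebb4 becomes Gbb3
D#5 becomes F#4
C5 becomes Eb4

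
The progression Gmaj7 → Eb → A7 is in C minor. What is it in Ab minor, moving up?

C minor up to Ab minor is a minor sixth; each chord root moves by that interval while the quality stays the same.
Gmaj7: root G up a minor sixth → Eb, giving Ebmaj7.
Eb: root Eb up a minor sixth → Cb, giving Cb.
A7: root A up a minor sixth → F, giving F7.

Ebmaj7 Cb F7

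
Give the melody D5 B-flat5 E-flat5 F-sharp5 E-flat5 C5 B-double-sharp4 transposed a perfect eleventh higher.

D5 to G6
Bb5 to Eb7
Eb5 to Ab6
F#5 to B6
Eb5 to Ab6
C5 to F6
B##4 to E##6

G6 Eb7 Ab6 B6 Ab6 F6 E##6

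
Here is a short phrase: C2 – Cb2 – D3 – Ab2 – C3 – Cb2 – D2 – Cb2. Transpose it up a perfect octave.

C3 Cb3 D4 Ab3 C4 Cb3 D3 Cb3

C2: an octave up reaches C, and 12 semitones makes it C3.
Cb2 up a perfect octave is Cb3.
D3 up a perfect octave is D4.
A perfect octave up from Ab2 gives Ab3.
C3: an octave up reaches C, and 12 semitones makes it C4.
Cb2 up a perfect octave is Cb3.
D2 up a perfect octave is D3.
Cb2 up a perfect octave is Cb3.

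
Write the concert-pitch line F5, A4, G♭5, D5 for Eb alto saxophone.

Written C4 sounds as Eb3 on the Eb alto saxophone, so concert pitches are written a major sixth up.
F5 to D6
A4 to F#5
Gb5 to Eb6
D5 to B5

D6 F#5 Eb6 B5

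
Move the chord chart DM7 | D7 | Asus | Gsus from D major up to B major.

BM7 B7 F#sus Esus

D major up to B major is a major sixth; each chord root moves by that interval while the quality stays the same.
DM7: root D up a major sixth → B, giving BM7.
D7: root D up a major sixth → B, giving B7.
Asus: root A up a major sixth → F#, giving F#sus.
Gsus: root G up a major sixth → E, giving Esus.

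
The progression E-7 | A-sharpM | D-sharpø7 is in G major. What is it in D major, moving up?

G major up to D major is a perfect fifth; each chord root moves by that interval while the quality stays the same.
E-7: root E up a perfect fifth → B, giving B-7.
A-sharpM: root A-sharp up a perfect fifth → E#, giving E#M.
D-sharpø7: root D-sharp up a perfect fifth → A#, giving A#ø7.

B-7 E#M A#ø7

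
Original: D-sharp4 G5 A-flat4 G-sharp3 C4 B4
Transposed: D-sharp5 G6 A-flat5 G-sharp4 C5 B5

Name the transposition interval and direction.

up a perfect octave

Take the first pair: D#4 → D#5. D to D spans 8 letter names, so the interval is some kind of octave.
D#4 to D#5 is 12 semitones, which makes it a perfect octave; the second version is higher, so the direction is up.
Checking another pair — B4 → B5 — gives the same interval.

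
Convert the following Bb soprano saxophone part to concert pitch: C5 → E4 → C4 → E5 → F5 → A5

Written C4 on the Bb soprano saxophone sounds as Bb3, a major second lower; apply that shift to every note.
C5 to Bb4
E4 to D4
C4 to Bb3
E5 to D5
F5 to Eb5
A5 to G5

Bb4 D4 Bb3 D5 Eb5 G5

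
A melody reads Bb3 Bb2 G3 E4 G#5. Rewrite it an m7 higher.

Ab4 Ab3 F4 D5 F#6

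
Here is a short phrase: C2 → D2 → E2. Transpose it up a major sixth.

C2 -> A2
D2 -> B2
E2 -> C#3

A2 B2 C#3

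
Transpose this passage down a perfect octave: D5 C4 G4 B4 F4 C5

D5 down a perfect octave is D4.
A perfect octave down from C4 gives C3.
A perfect octave down from G4 gives G3.
A perfect octave down from B4 gives B3.
F4: an octave down reaches F, and 12 semitones makes it F3.
C5: an octave down reaches C, and 12 semitones makes it C4.

D4 C3 G3 B3 F3 C4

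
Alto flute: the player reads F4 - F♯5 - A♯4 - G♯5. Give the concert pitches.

Written C4 on the alto flute sounds as G3, a perfect fourth lower; apply that shift to every note.
F4 becomes C4
F#5 becomes C#5
A#4 becomes E#4
G#5 becomes D#5

C4 C#5 E#4 D#5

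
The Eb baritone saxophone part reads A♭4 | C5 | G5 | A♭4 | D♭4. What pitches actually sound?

Written C4 on the Eb baritone saxophone sounds as Eb2, a major thirteenth lower; apply that shift to every note.
Ab4 to Cb3
C5 to Eb3
G5 to Bb3
Ab4 to Cb3
Db4 to Fb2

Cb3 Eb3 Bb3 Cb3 Fb2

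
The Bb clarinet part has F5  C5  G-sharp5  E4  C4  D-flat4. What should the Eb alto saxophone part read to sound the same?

C6 G5 D#6 B4 G4 Ab4

First find concert pitch: the Bb clarinet sounds a major second below written, so F5 C5 G-sharp5 E4 C4 D-flat4 sounds Eb5 Bb4 F#5 D4 Bb3 Cb4.
Then write for Eb alto saxophone: it sounds a major sixth below written, so the part must be a major sixth above concert.
Eb5 → C6
Bb4 → G5
F#5 → D#6
D4 → B4
Bb3 → G4
Cb4 → Ab4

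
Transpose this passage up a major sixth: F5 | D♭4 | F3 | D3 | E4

D6 Bb4 D4 B3 C#5

F5 becomes D6
Db4 becomes Bb4
F3 becomes D4
D3 becomes B3
E4 becomes C#5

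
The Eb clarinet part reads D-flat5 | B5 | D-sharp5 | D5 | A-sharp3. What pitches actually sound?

Fb5 D6 F#5 F5 C#4

The Eb clarinet sounds a minor third above written, so transpose each written note up a minor third.
Db5 → Fb5
B5 → D6
D#5 → F#5
D5 → F5
A#3 → C#4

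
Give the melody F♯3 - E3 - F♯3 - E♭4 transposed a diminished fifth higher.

C4 Bb3 C4 Bbb4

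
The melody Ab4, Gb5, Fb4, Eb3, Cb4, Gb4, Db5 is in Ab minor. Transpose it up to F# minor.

F#5 E6 D5 C#4 A4 E5 B5

Ab minor to F# minor up is an augmented sixth, so every note moves up by that interval.
Ab4 -> F#5
Gb5 -> E6
Fb4 -> D5
Eb3 -> C#4
Cb4 -> A4
Gb4 -> E5
Db5 -> B5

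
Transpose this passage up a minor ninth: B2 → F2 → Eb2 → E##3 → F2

C4 Gb3 Fb3 F##4 Gb3

A minor ninth up from B2 gives C4.
F2: a ninth up reaches G, and 13 semitones makes it Gb3.
Eb2: a ninth up reaches F, and 13 semitones makes it Fb3.
E##3: a ninth up reaches F, and 13 semitones makes it F##4.
A minor ninth up from F2 gives Gb3.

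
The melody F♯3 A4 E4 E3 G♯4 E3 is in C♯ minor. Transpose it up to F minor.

C♯ minor to F minor up is a diminished fourth, so every note moves up by that interval.
F#3 gives Bb3
A4 gives Db5
E4 gives Ab4
E3 gives Ab3
G#4 gives C5
E3 gives Ab3

Bb3 Db5 Ab4 Ab3 C5 Ab3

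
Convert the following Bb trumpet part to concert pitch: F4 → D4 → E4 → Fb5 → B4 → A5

Eb4 C4 D4 Ebb5 A4 G5

Written C4 on the Bb trumpet sounds as Bb3, a major second lower; apply that shift to every note.
F4 gives Eb4
D4 gives C4
E4 gives D4
Fb5 gives Ebb5
B4 gives A4
A5 gives G5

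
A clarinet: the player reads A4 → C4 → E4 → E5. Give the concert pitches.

F#4 A3 C#4 C#5

Written C4 on the A clarinet sounds as A3, a minor third lower; apply that shift to every note.
A4 to F#4
C4 to A3
E4 to C#4
E5 to C#5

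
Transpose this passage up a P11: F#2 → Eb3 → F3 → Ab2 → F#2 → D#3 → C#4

B3 Ab4 Bb4 Db4 B3 G#4 F#5

A perfect eleventh up from F#2 gives B3.
Eb3: an eleventh up reaches A, and 17 semitones makes it Ab4.
F3: an eleventh up reaches B, and 17 semitones makes it Bb4.
Ab2: an eleventh up reaches D, and 17 semitones makes it Db4.
A perfect eleventh up from F#2 gives B3.
D#3: an eleventh up reaches G, and 17 semitones makes it G#4.
A perfect eleventh up from C#4 gives F#5.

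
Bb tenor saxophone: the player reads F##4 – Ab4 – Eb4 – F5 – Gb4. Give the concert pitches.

E#3 Gb3 Db3 Eb4 Fb3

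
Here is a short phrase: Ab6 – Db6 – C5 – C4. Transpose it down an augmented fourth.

Ab6 → Ebb6
Db6 → Abb5
C5 → Gb4
C4 → Gb3

Ebb6 Abb5 Gb4 Gb3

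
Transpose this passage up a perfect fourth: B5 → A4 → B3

B5 up a perfect fourth is E6.
A4 up a perfect fourth is D5.
B3 up a perfect fourth is E4.

E6 D5 E4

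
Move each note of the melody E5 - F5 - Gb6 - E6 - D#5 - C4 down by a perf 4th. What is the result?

E5 gives B4
F5 gives C5
Gb6 gives Db6
E6 gives B5
D#5 gives A#4
C4 gives G3

B4 C5 Db6 B5 A#4 G3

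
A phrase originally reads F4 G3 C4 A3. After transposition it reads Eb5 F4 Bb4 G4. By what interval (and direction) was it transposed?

up a minor seventh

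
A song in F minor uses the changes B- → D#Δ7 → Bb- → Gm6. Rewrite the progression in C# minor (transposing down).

F##- A##Δ7 F#- D#m6

F minor down to C# minor is a diminished fourth; each chord root moves by that interval while the quality stays the same.
B-: root B down a diminished fourth → F##, giving F##-.
D#Δ7: root D# down a diminished fourth → A##, giving A##Δ7.
Bb-: root Bb down a diminished fourth → F#, giving F#-.
Gm6: root G down a diminished fourth → D#, giving D#m6.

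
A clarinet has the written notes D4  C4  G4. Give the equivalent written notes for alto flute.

First find concert pitch: the A clarinet sounds a minor third below written, so D4 C4 G4 sounds B3 A3 E4.
Then write for alto flute: it sounds a perfect fourth below written, so the part must be a perfect fourth above concert.
B3 → E4
A3 → D4
E4 → A4

E4 D4 A4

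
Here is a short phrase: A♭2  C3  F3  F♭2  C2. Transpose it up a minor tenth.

Cb4 Eb4 Ab4 Abb3 Eb3

Ab2 becomes Cb4
C3 becomes Eb4
F3 becomes Ab4
Fb2 becomes Abb3
C2 becomes Eb3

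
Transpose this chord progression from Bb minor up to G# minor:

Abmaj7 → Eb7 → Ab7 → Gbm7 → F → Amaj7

F#maj7 C#7 F#7 Em7 D# F##maj7

Bb minor up to G# minor is an augmented sixth; each chord root moves by that interval while the quality stays the same.
Abmaj7: root Ab up an augmented sixth → F#, giving F#maj7.
Eb7: root Eb up an augmented sixth → C#, giving C#7.
Ab7: root Ab up an augmented sixth → F#, giving F#7.
Gbm7: root Gb up an augmented sixth → E, giving Em7.
F: root F up an augmented sixth → D#, giving D#.
Amaj7: root A up an augmented sixth → F##, giving F##maj7.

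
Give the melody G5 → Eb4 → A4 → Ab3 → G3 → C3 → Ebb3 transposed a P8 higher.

G6 Eb5 A5 Ab4 G4 C4 Ebb4

G5 -> G6
Eb4 -> Eb5
A4 -> A5
Ab3 -> Ab4
G3 -> G4
C3 -> C4
Ebb3 -> Ebb4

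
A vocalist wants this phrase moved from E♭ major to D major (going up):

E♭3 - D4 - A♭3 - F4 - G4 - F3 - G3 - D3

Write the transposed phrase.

D4 C#5 G4 E5 F#5 E4 F#4 C#4

E♭ major to D major up is a major seventh, so every note moves up by that interval.
Eb3 → D4
D4 → C#5
Ab3 → G4
F4 → E5
G4 → F#5
F3 → E4
G3 → F#4
D3 → C#4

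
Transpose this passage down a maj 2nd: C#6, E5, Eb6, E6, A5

C#6 down a major second is B5.
E5: a second down reaches D, and 2 semitones makes it D5.
Eb6: a second down reaches D, and 2 semitones makes it Db6.
A major second down from E6 gives D6.
A5 down a major second is G5.

B5 D5 Db6 D6 G5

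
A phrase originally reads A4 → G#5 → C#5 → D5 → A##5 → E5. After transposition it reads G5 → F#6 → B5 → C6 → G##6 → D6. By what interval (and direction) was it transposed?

From A4 to G5 is 7 letter names — a seventh of some quality.
A4 to G5 is 10 semitones, which makes it a minor seventh; the second version is higher, so the direction is up.
Checking another pair — E5 → D6 — gives the same interval.

up a minor seventh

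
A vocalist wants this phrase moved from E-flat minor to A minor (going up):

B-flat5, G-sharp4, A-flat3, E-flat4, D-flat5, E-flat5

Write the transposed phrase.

E6 C##5 D4 A4 G5 A5

From E-flat up to A is an augmented fourth; apply that to each pitch.
Bb5 becomes E6
G#4 becomes C##5
Ab3 becomes D4
Eb4 becomes A4
Db5 becomes G5
Eb5 becomes A5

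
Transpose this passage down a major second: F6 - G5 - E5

Eb6 F5 D5

A major second down from F6 gives Eb6.
G5: a second down reaches F, and 2 semitones makes it F5.
A major second down from E5 gives D5.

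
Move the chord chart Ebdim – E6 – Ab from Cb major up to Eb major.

Cb major up to Eb major is a major third; each chord root moves by that interval while the quality stays the same.
Ebdim: root Eb up a major third → G, giving Gdim.
E6: root E up a major third → G#, giving G#6.
Ab: root Ab up a major third → C, giving C.

Gdim G#6 C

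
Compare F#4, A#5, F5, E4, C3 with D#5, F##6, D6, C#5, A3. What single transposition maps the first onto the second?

up a major sixth

Take the first pair: F#4 → D#5. F to D spans 6 letter names, so the interval is some kind of sixth.
F#4 to D#5 is 9 semitones, which makes it a major sixth; the second version is higher, so the direction is up.
Checking another pair — C3 → A3 — gives the same interval.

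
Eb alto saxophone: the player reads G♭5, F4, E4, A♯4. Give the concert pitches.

Bbb4 Ab3 G3 C#4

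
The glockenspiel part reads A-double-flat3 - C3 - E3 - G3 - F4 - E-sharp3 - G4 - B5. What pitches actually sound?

Abb5 C5 E5 G5 F6 E#5 G6 B7

Written C4 on the glockenspiel sounds as C6, a perfect fifteenth higher; apply that shift to every note.
Abb3 → Abb5
C3 → C5
E3 → E5
G3 → G5
F4 → F6
E#3 → E#5
G4 → G6
B5 → B7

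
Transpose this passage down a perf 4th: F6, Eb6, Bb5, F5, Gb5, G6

A perfect fourth down from F6 gives C6.
Eb6: a fourth down reaches B, and 5 semitones makes it Bb5.
A perfect fourth down from Bb5 gives F5.
F5 down a perfect fourth is C5.
A perfect fourth down from Gb5 gives Db5.
A perfect fourth down from G6 gives D6.

C6 Bb5 F5 C5 Db5 D6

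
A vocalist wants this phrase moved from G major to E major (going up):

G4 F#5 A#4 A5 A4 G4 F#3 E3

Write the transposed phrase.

G major to E major up is a major sixth, so every note moves up by that interval.
G4 gives E5
F#5 gives D#6
A#4 gives F##5
A5 gives F#6
A4 gives F#5
G4 gives E5
F#3 gives D#4
E3 gives C#4

E5 D#6 F##5 F#6 F#5 E5 D#4 C#4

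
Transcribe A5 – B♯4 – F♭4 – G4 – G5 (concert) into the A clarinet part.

C6 D#5 Abb4 Bb4 Bb5

Written C4 sounds as A3 on the A clarinet, so concert pitches are written a minor third up.
A5 -> C6
B#4 -> D#5
Fb4 -> Abb4
G4 -> Bb4
G5 -> Bb5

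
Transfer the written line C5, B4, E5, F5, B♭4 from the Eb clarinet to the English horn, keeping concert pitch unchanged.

Bb5 A5 D6 Eb6 Ab5

First find concert pitch: the Eb clarinet sounds a minor third above written, so C5 B4 E5 F5 B♭4 sounds Eb5 D5 G5 Ab5 Db5.
Then write for English horn: it sounds a perfect fifth below written, so the part must be a perfect fifth above concert.
Eb5 → Bb5
D5 → A5
G5 → D6
Ab5 → Eb6
Db5 → Ab5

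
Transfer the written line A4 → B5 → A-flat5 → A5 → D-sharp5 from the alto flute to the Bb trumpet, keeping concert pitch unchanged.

F#4 G#5 F5 F#5 B#4

First find concert pitch: the alto flute sounds a perfect fourth below written, so A4 B5 A-flat5 A5 D-sharp5 sounds E4 F#5 Eb5 E5 A#4.
Then write for Bb trumpet: it sounds a major second below written, so the part must be a major second above concert.
E4 → F#4
F#5 → G#5
Eb5 → F5
E5 → F#5
A#4 → B#4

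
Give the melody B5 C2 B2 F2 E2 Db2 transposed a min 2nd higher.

C6 Db2 C3 Gb2 F2 Ebb2

B5 gives C6
C2 gives Db2
B2 gives C3
F2 gives Gb2
E2 gives F2
Db2 gives Ebb2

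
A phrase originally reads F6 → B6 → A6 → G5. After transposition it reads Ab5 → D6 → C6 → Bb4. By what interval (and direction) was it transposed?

Take the first pair: F6 → Ab5. F to A spans 6 letter names, so the interval is some kind of sixth.
Ab5 to F6 is 9 semitones, which makes it a major sixth; the second version is lower, so the direction is down.
Checking another pair — G5 → Bb4 — gives the same interval.

down a major sixth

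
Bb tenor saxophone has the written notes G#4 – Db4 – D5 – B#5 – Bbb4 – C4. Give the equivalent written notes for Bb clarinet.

First find concert pitch: the Bb tenor saxophone sounds a major ninth below written, so G#4 Db4 D5 B#5 Bbb4 C4 sounds F#3 Cb3 C4 A#4 Abb3 Bb2.
Then write for Bb clarinet: it sounds a major second below written, so the part must be a major second above concert.
F#3 → G#3
Cb3 → Db3
C4 → D4
A#4 → B#4
Abb3 → Bbb3
Bb2 → C3

G#3 Db3 D4 B#4 Bbb3 C3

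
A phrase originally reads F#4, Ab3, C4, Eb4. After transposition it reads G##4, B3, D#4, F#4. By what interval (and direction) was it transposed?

up an augmented second

From F#4 to G##4 is 2 letter names — a second of some quality.
F#4 to G##4 is 3 semitones, which makes it an augmented second; the second version is higher, so the direction is up.
Checking another pair — Eb4 → F#4 — gives the same interval.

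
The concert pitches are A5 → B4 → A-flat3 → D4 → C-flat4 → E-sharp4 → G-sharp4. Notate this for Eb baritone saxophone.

Written C4 sounds as Eb2 on the Eb baritone saxophone, so concert pitches are written a major thirteenth up.
A5 gives F#7
B4 gives G#6
Ab3 gives F5
D4 gives B5
Cb4 gives Ab5
E#4 gives C##6
G#4 gives E#6

F#7 G#6 F5 B5 Ab5 C##6 E#6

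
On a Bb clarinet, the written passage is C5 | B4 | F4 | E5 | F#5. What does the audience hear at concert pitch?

Bb4 A4 Eb4 D5 E5

The Bb clarinet sounds a major second below written, so transpose each written note down a major second.
C5 becomes Bb4
B4 becomes A4
F4 becomes Eb4
E5 becomes D5
F#5 becomes E5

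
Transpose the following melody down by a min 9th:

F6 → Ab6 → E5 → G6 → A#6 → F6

E5 G5 D#4 F#5 G##5 E5

F6 to E5
Ab6 to G5
E5 to D#4
G6 to F#5
A#6 to G##5
F6 to E5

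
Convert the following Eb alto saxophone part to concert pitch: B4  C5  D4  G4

D4 Eb4 F3 Bb3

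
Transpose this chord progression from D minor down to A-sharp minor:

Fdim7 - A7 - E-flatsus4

D minor down to A-sharp minor is a diminished fourth; each chord root moves by that interval while the quality stays the same.
Fdim7: root F down a diminished fourth → C#, giving C#dim7.
A7: root A down a diminished fourth → E#, giving E#7.
E-flatsus4: root E-flat down a diminished fourth → B, giving Bsus4.

C#dim7 E#7 Bsus4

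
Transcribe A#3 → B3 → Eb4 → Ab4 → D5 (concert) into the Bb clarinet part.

B#3 C#4 F4 Bb4 E5

Written C4 sounds as Bb3 on the Bb clarinet, so concert pitches are written a major second up.
A#3 -> B#3
B3 -> C#4
Eb4 -> F4
Ab4 -> Bb4
D5 -> E5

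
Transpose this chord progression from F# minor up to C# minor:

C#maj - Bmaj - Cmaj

G#maj F#maj Gmaj

F# minor up to C# minor is a perfect fifth; each chord root moves by that interval while the quality stays the same.
C#maj: root C# up a perfect fifth → G#, giving G#maj.
Bmaj: root B up a perfect fifth → F#, giving F#maj.
Cmaj: root C up a perfect fifth → G, giving Gmaj.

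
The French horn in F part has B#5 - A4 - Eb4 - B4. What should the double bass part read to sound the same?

E#6 D5 Ab4 E5

First find concert pitch: the French horn in F sounds a perfect fifth below written, so B#5 A4 Eb4 B4 sounds E#5 D4 Ab3 E4.
Then write for double bass: it sounds a perfect octave below written, so the part must be a perfect octave above concert.
E#5 → E#6
D4 → D5
Ab3 → Ab4
E4 → E5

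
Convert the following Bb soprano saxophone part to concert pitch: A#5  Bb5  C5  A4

Written C4 on the Bb soprano saxophone sounds as Bb3, a major second lower; apply that shift to every note.
A#5 gives G#5
Bb5 gives Ab5
C5 gives Bb4
A4 gives G4

G#5 Ab5 Bb4 G4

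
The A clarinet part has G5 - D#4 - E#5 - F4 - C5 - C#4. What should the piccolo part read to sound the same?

First find concert pitch: the A clarinet sounds a minor third below written, so G5 D#4 E#5 F4 C5 C#4 sounds E5 B#3 C##5 D4 A4 A#3.
Then write for piccolo: it sounds a perfect octave above written, so the part must be a perfect octave below concert.
E5 → E4
B#3 → B#2
C##5 → C##4
D4 → D3
A4 → A3
A#3 → A#2

E4 B#2 C##4 D3 A3 A#2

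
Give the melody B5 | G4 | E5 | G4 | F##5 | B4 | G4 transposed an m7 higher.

A6 F5 D6 F5 E#6 A5 F5

B5 up a minor seventh is A6.
A minor seventh up from G4 gives F5.
E5: a seventh up reaches D, and 10 semitones makes it D6.
G4: a seventh up reaches F, and 10 semitones makes it F5.
F##5 up a minor seventh is E#6.
A minor seventh up from B4 gives A5.
A minor seventh up from G4 gives F5.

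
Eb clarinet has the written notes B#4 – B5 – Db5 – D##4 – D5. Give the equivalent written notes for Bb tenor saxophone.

First find concert pitch: the Eb clarinet sounds a minor third above written, so B#4 B5 Db5 D##4 D5 sounds D#5 D6 Fb5 F##4 F5.
Then write for Bb tenor saxophone: it sounds a major ninth below written, so the part must be a major ninth above concert.
D#5 → E#6
D6 → E7
Fb5 → Gb6
F##4 → G##5
F5 → G6

E#6 E7 Gb6 G##5 G6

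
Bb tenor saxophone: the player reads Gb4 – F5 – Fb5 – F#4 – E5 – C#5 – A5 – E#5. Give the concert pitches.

Fb3 Eb4 Ebb4 E3 D4 B3 G4 D#4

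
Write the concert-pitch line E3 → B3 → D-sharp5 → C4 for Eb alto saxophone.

C#4 G#4 B#5 A4

The Eb alto saxophone sounds a major sixth below written, so the written part must be a major sixth above concert — transpose each note up.
E3 gives C#4
B3 gives G#4
D#5 gives B#5
C4 gives A4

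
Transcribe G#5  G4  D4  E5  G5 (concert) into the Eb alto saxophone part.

E#6 E5 B4 C#6 E6

Written C4 sounds as Eb3 on the Eb alto saxophone, so concert pitches are written a major sixth up.
G#5 to E#6
G4 to E5
D4 to B4
E5 to C#6
G5 to E6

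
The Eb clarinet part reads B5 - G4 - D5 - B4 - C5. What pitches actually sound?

Written C4 on the Eb clarinet sounds as Eb4, a minor third higher; apply that shift to every note.
B5 gives D6
G4 gives Bb4
D5 gives F5
B4 gives D5
C5 gives Eb5

D6 Bb4 F5 D5 Eb5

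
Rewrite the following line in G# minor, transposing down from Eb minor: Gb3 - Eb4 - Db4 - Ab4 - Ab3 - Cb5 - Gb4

From Eb down to G# is a diminished sixth; apply that to each pitch.
Gb3 -> B2
Eb4 -> G#3
Db4 -> F#3
Ab4 -> C#4
Ab3 -> C#3
Cb5 -> E4
Gb4 -> B3

B2 G#3 F#3 C#4 C#3 E4 B3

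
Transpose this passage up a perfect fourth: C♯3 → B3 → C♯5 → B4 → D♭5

C#3 to F#3
B3 to E4
C#5 to F#5
B4 to E5
Db5 to Gb5

F#3 E4 F#5 E5 Gb5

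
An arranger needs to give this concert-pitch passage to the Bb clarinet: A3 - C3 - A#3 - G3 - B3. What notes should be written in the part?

B3 D3 B#3 A3 C#4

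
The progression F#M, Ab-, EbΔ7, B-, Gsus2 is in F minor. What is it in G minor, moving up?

F minor up to G minor is a major second; each chord root moves by that interval while the quality stays the same.
F#M: root F# up a major second → G#, giving G#M.
Ab-: root Ab up a major second → Bb, giving Bb-.
EbΔ7: root Eb up a major second → F, giving FΔ7.
B-: root B up a major second → C#, giving C#-.
Gsus2: root G up a major second → A, giving Asus2.

G#M Bb- FΔ7 C#- Asus2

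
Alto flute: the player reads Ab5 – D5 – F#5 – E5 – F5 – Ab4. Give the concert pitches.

Eb5 A4 C#5 B4 C5 Eb4

Written C4 on the alto flute sounds as G3, a perfect fourth lower; apply that shift to every note.
Ab5 to Eb5
D5 to A4
F#5 to C#5
E5 to B4
F5 to C5
Ab4 to Eb4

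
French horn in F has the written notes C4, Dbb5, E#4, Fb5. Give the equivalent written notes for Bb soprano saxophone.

G3 Abb4 B#3 Cb5

First find concert pitch: the French horn in F sounds a perfect fifth below written, so C4 Dbb5 E#4 Fb5 sounds F3 Gbb4 A#3 Bbb4.
Then write for Bb soprano saxophone: it sounds a major second below written, so the part must be a major second above concert.
F3 → G3
Gbb4 → Abb4
A#3 → B#3
Bbb4 → Cb5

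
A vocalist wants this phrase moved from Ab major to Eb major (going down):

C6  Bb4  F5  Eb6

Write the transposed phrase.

From Ab down to Eb is a perfect fourth; apply that to each pitch.
C6 -> G5
Bb4 -> F4
F5 -> C5
Eb6 -> Bb5

G5 F4 C5 Bb5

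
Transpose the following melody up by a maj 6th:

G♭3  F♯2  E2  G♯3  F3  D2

A major sixth up from Gb3 gives Eb4.
F#2: a sixth up reaches D, and 9 semitones makes it D#3.
E2 up a major sixth is C#3.
A major sixth up from G#3 gives E#4.
A major sixth up from F3 gives D4.
D2 up a major sixth is B2.

Eb4 D#3 C#3 E#4 D4 B2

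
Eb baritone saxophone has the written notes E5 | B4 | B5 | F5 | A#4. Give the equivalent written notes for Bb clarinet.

First find concert pitch: the Eb baritone saxophone sounds a major thirteenth below written, so E5 B4 B5 F5 A#4 sounds G3 D3 D4 Ab3 C#3.
Then write for Bb clarinet: it sounds a major second below written, so the part must be a major second above concert.
G3 → A3
D3 → E3
D4 → E4
Ab3 → Bb3
C#3 → D#3

A3 E3 E4 Bb3 D#3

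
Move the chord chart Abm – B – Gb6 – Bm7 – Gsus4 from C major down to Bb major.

Gbm A Fb6 Am7 Fsus4

C major down to Bb major is a major second; each chord root moves by that interval while the quality stays the same.
Abm: root Ab down a major second → Gb, giving Gbm.
B: root B down a major second → A, giving A.
Gb6: root Gb down a major second → Fb, giving Fb6.
Bm7: root B down a major second → A, giving Am7.
Gsus4: root G down a major second → F, giving Fsus4.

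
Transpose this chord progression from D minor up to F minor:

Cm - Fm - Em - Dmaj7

Ebm Abm Gm Fmaj7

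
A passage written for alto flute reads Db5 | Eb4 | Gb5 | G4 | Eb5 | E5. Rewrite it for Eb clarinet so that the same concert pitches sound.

F4 G3 Bb4 B3 G4 G#4

First find concert pitch: the alto flute sounds a perfect fourth below written, so Db5 Eb4 Gb5 G4 Eb5 E5 sounds Ab4 Bb3 Db5 D4 Bb4 B4.
Then write for Eb clarinet: it sounds a minor third above written, so the part must be a minor third below concert.
Ab4 → F4
Bb3 → G3
Db5 → Bb4
D4 → B3
Bb4 → G4
B4 → G#4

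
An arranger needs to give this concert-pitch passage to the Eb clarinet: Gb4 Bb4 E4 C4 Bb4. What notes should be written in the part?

Eb4 G4 C#4 A3 G4

The Eb clarinet sounds a minor third above written, so the written part must be a minor third below concert — transpose each note down.
Gb4 → Eb4
Bb4 → G4
E4 → C#4
C4 → A3
Bb4 → G4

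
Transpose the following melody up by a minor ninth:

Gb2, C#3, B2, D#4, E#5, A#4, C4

Gb2 up a minor ninth is Abb3.
C#3 up a minor ninth is D4.
B2 up a minor ninth is C4.
D#4: a ninth up reaches E, and 13 semitones makes it E5.
A minor ninth up from E#5 gives F#6.
A#4 up a minor ninth is B5.
C4 up a minor ninth is Db5.

Abb3 D4 C4 E5 F#6 B5 Db5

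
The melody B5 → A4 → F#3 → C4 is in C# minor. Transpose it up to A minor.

G6 F5 D4 Ab4

C# minor to A minor up is a minor sixth, so every note moves up by that interval.
B5 to G6
A4 to F5
F#3 to D4
C4 to Ab4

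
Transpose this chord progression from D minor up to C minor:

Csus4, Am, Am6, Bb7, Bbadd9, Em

Bbsus4 Gm Gm6 Ab7 Abadd9 Dm

D minor up to C minor is a minor seventh; each chord root moves by that interval while the quality stays the same.
Csus4: root C up a minor seventh → Bb, giving Bbsus4.
Am: root A up a minor seventh → G, giving Gm.
Am6: root A up a minor seventh → G, giving Gm6.
Bb7: root Bb up a minor seventh → Ab, giving Ab7.
Bbadd9: root Bb up a minor seventh → Ab, giving Abadd9.
Em: root E up a minor seventh → D, giving Dm.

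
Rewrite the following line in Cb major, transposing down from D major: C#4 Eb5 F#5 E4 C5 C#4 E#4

D major to Cb major down is an augmented second, so every note moves down by that interval.
C#4 → Bb3
Eb5 → Dbb5
F#5 → Eb5
E4 → Db4
C5 → Bbb4
C#4 → Bb3
E#4 → D4

Bb3 Dbb5 Eb5 Db4 Bbb4 Bb3 D4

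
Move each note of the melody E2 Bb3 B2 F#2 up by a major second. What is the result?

F#2 C4 C#3 G#2

A major second up from E2 gives F#2.
Bb3 up a major second is C4.
B2 up a major second is C#3.
F#2: a second up reaches G, and 2 semitones makes it G#2.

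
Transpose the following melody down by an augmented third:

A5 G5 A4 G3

A5: a third down reaches F, and 5 semitones makes it Fb5.
An augmented third down from G5 gives Ebb5.
A4: a third down reaches F, and 5 semitones makes it Fb4.
An augmented third down from G3 gives Ebb3.

Fb5 Ebb5 Fb4 Ebb3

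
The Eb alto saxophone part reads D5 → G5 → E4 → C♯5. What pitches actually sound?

F4 Bb4 G3 E4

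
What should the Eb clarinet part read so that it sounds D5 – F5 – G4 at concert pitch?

The Eb clarinet sounds a minor third above written, so the written part must be a minor third below concert — transpose each note down.
D5 → B4
F5 → D5
G4 → E4

B4 D5 E4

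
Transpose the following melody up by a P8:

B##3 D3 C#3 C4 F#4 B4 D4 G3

B##4 D4 C#4 C5 F#5 B5 D5 G4

A perfect octave up from B##3 gives B##4.
A perfect octave up from D3 gives D4.
C#3: an octave up reaches C, and 12 semitones makes it C#4.
C4 up a perfect octave is C5.
F#4 up a perfect octave is F#5.
B4 up a perfect octave is B5.
A perfect octave up from D4 gives D5.
G3 up a perfect octave is G4.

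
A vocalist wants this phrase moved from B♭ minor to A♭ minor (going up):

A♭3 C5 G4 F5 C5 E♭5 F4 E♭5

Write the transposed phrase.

From B♭ up to A♭ is a minor seventh; apply that to each pitch.
Ab3 to Gb4
C5 to Bb5
G4 to F5
F5 to Eb6
C5 to Bb5
Eb5 to Db6
F4 to Eb5
Eb5 to Db6

Gb4 Bb5 F5 Eb6 Bb5 Db6 Eb5 Db6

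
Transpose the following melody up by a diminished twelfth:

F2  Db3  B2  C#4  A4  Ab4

A diminished twelfth up from F2 gives Cb4.
Db3: a twelfth up reaches A, and 18 semitones makes it Abb4.
B2 up a diminished twelfth is F4.
C#4 up a diminished twelfth is G5.
A diminished twelfth up from A4 gives Eb6.
Ab4: a twelfth up reaches E, and 18 semitones makes it Ebb6.

Cb4 Abb4 F4 G5 Eb6 Ebb6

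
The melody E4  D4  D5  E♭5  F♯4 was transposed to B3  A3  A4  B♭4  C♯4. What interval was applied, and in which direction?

Take the first pair: E4 → B3. E to B spans 4 letter names, so the interval is some kind of fourth.
B3 to E4 is 5 semitones, which makes it a perfect fourth; the second version is lower, so the direction is down.
Checking another pair — F#4 → C#4 — gives the same interval.

down a perfect fourth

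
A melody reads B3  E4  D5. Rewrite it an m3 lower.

A minor third down from B3 gives G#3.
A minor third down from E4 gives C#4.
D5: a third down reaches B, and 3 semitones makes it B4.

G#3 C#4 B4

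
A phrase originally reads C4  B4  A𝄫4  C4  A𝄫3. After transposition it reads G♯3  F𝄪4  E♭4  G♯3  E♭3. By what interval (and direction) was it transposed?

down a diminished fourth

Take the first pair: C4 → G#3. C to G spans 4 letter names, so the interval is some kind of fourth.
G#3 to C4 is 4 semitones, which makes it a diminished fourth; the second version is lower, so the direction is down.
Checking another pair — Abb3 → Eb3 — gives the same interval.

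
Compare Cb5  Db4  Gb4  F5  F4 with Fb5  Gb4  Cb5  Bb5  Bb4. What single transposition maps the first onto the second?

From Cb5 to Fb5 is 4 letter names — a fourth of some quality.
Cb5 to Fb5 is 5 semitones, which makes it a perfect fourth; the second version is higher, so the direction is up.
Checking another pair — F4 → Bb4 — gives the same interval.

up a perfect fourth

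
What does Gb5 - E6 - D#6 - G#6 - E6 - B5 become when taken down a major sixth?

Bbb4 G5 F#5 B5 G5 D5

Gb5: a sixth down reaches B, and 9 semitones makes it Bbb4.
E6: a sixth down reaches G, and 9 semitones makes it G5.
D#6: a sixth down reaches F, and 9 semitones makes it F#5.
A major sixth down from G#6 gives B5.
E6 down a major sixth is G5.
B5 down a major sixth is D5.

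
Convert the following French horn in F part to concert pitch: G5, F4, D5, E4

C5 Bb3 G4 A3

Written C4 on the French horn in F sounds as F3, a perfect fifth lower; apply that shift to every note.
G5 -> C5
F4 -> Bb3
D5 -> G4
E4 -> A3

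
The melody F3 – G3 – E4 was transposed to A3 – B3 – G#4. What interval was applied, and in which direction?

Take the first pair: F3 → A3. F to A spans 3 letter names, so the interval is some kind of third.
F3 to A3 is 4 semitones, which makes it a major third; the second version is higher, so the direction is up.
Checking another pair — E4 → G#4 — gives the same interval.

up a major third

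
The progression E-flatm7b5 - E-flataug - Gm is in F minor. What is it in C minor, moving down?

Bbm7b5 Bbaug Dm

F minor down to C minor is a perfect fourth; each chord root moves by that interval while the quality stays the same.
E-flatm7b5: root E-flat down a perfect fourth → Bb, giving Bbm7b5.
E-flataug: root E-flat down a perfect fourth → Bb, giving Bbaug.
Gm: root G down a perfect fourth → D, giving Dm.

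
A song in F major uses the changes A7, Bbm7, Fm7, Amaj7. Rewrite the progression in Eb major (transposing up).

F major up to Eb major is a minor seventh; each chord root moves by that interval while the quality stays the same.
A7: root A up a minor seventh → G, giving G7.
Bbm7: root Bb up a minor seventh → Ab, giving Abm7.
Fm7: root F up a minor seventh → Eb, giving Ebm7.
Amaj7: root A up a minor seventh → G, giving Gmaj7.

G7 Abm7 Ebm7 Gmaj7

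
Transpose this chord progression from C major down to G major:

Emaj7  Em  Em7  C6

C major down to G major is a perfect fourth; each chord root moves by that interval while the quality stays the same.
Emaj7: root E down a perfect fourth → B, giving Bmaj7.
Em: root E down a perfect fourth → B, giving Bm.
Em7: root E down a perfect fourth → B, giving Bm7.
C6: root C down a perfect fourth → G, giving G6.

Bmaj7 Bm Bm7 G6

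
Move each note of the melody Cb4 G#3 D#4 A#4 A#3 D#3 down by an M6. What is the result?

Cb4 down a major sixth is Ebb3.
G#3: a sixth down reaches B, and 9 semitones makes it B2.
A major sixth down from D#4 gives F#3.
A major sixth down from A#4 gives C#4.
A#3 down a major sixth is C#3.
D#3: a sixth down reaches F, and 9 semitones makes it F#2.

Ebb3 B2 F#3 C#4 C#3 F#2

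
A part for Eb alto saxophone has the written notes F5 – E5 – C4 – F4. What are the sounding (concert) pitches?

Ab4 G4 Eb3 Ab3

Written C4 on the Eb alto saxophone sounds as Eb3, a major sixth lower; apply that shift to every note.
F5 -> Ab4
E5 -> G4
C4 -> Eb3
F4 -> Ab3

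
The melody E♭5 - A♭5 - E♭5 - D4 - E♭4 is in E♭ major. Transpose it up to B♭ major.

Bb5 Eb6 Bb5 A4 Bb4

From E♭ up to B♭ is a perfect fifth; apply that to each pitch.
Eb5 gives Bb5
Ab5 gives Eb6
Eb5 gives Bb5
D4 gives A4
Eb4 gives Bb4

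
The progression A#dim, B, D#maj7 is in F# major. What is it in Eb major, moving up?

F# major up to Eb major is a diminished seventh; each chord root moves by that interval while the quality stays the same.
A#dim: root A# up a diminished seventh → G, giving Gdim.
B: root B up a diminished seventh → Ab, giving Ab.
D#maj7: root D# up a diminished seventh → C, giving Cmaj7.

Gdim Ab Cmaj7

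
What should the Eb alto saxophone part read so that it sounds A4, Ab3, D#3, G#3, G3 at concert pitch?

F#5 F4 B#3 E#4 E4

Written C4 sounds as Eb3 on the Eb alto saxophone, so concert pitches are written a major sixth up.
A4 becomes F#5
Ab3 becomes F4
D#3 becomes B#3
G#3 becomes E#4
G3 becomes E4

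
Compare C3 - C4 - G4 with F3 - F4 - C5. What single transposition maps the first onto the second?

From C3 to F3 is 4 letter names — a fourth of some quality.
C3 to F3 is 5 semitones, which makes it a perfect fourth; the second version is higher, so the direction is up.
Checking another pair — G4 → C5 — gives the same interval.

up a perfect fourth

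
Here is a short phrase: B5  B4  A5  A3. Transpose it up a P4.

E6 E5 D6 D4

B5: a fourth up reaches E, and 5 semitones makes it E6.
A perfect fourth up from B4 gives E5.
A5 up a perfect fourth is D6.
A3: a fourth up reaches D, and 5 semitones makes it D4.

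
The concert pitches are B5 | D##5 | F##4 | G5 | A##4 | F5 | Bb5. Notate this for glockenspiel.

B3 D##3 F##2 G3 A##2 F3 Bb3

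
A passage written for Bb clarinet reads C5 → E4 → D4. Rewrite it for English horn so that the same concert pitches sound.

First find concert pitch: the Bb clarinet sounds a major second below written, so C5 E4 D4 sounds Bb4 D4 C4.
Then write for English horn: it sounds a perfect fifth below written, so the part must be a perfect fifth above concert.
Bb4 → F5
D4 → A4
C4 → G4

F5 A4 G4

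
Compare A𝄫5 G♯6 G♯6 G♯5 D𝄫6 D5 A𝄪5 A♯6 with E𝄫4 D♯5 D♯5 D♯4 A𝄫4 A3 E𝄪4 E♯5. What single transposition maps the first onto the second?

down a perfect eleventh

From Abb5 to Ebb4 is 11 letter names — an eleventh of some quality.
Ebb4 to Abb5 is 17 semitones, which makes it a perfect eleventh; the second version is lower, so the direction is down.
Checking another pair — A#6 → E#5 — gives the same interval.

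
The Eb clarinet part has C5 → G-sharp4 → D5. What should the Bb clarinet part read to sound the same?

First find concert pitch: the Eb clarinet sounds a minor third above written, so C5 G-sharp4 D5 sounds Eb5 B4 F5.
Then write for Bb clarinet: it sounds a major second below written, so the part must be a major second above concert.
Eb5 → F5
B4 → C#5
F5 → G5

F5 C#5 G5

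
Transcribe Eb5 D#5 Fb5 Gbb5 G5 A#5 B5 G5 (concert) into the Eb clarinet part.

C5 B#4 Db5 Ebb5 E5 F##5 G#5 E5

The Eb clarinet sounds a minor third above written, so the written part must be a minor third below concert — transpose each note down.
Eb5 to C5
D#5 to B#4
Fb5 to Db5
Gbb5 to Ebb5
G5 to E5
A#5 to F##5
B5 to G#5
G5 to E5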